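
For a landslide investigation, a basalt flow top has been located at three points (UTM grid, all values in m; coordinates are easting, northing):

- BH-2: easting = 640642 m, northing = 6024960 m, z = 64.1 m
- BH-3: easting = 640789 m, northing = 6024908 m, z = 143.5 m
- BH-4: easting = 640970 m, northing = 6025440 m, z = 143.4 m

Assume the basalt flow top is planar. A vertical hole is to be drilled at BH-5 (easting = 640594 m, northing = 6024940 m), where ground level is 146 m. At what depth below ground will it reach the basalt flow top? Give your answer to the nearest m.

Let the plane be z = a·easting + b·northing + c.
BH-3−BH-2: 147a − 52b = 79.4;  BH-4−BH-2: 328a + 480b = 79.3.
Solving gives a = 0.48205351, b = −0.16419490.
Then c = 64.1 − a·640642 − b·6024960 = 680508.06.
At (640594, 6024940): z_contact = 308800.6 − 989264.4 + 680508.06 = 44.2 m.
Depth below ground = 146 − 44.2 = 102 m.

102 m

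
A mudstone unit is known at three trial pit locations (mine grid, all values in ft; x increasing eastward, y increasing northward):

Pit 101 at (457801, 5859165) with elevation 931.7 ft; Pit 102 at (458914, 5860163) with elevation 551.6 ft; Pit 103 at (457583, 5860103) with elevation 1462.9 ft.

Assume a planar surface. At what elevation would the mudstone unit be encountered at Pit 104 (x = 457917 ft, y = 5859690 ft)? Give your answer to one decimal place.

Let the plane be z = a·x + b·y + c.
Pit 102−Pit 101: 1113a + 998b = −380.1;  Pit 103−Pit 101: −218a + 938b = 531.2.
Solving gives a = −0.702838395, b = 0.402965064.
Then c = 931.7 − a·457801 − b·5859165 = −2038346.98.
At (457917, 5859690): z = −321841.6 + 2361250.4 − 2038346.98 = 1061.7 ft.

1061.7 ft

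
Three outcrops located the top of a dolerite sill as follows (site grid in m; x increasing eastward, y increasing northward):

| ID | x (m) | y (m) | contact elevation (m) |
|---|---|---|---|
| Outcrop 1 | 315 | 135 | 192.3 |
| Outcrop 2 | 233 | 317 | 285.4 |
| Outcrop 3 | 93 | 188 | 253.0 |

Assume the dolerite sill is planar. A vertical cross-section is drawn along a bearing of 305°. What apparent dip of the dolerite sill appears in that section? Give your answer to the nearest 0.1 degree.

21.2°

Let the plane be z = a·x + b·y + c.
Outcrop 2−Outcrop 1: −82a + 182b = 93.1;  Outcrop 3−Outcrop 1: −222a + 53b = 60.7.
Solving gives a = −0.16954, b = 0.43515.
Unit vector along 305° is (sin 305°, cos 305°) = (-0.8192, 0.5736).
Slope in that direction = a·(-0.8192) + b·(0.5736) = 0.38847.
Apparent dip = arctan|0.38847| = 21.2° (true dip is 25.0°, so apparent ≤ true as expected).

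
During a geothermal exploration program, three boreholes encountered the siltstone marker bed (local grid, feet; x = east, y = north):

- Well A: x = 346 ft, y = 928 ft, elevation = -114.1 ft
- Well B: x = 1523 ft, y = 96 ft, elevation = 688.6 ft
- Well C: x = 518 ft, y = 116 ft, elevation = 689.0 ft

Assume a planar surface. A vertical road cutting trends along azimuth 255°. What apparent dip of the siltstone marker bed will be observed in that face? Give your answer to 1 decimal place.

Let the plane be z = a·x + b·y + c.
Well B−Well A: 1177a − 832b = 802.7;  Well C−Well A: 172a − 812b = 803.1.
Solving gives a = −0.02017, b = −0.99331.
Unit vector along 255° is (sin 255°, cos 255°) = (-0.9659, -0.2588).
Slope in that direction = a·(-0.9659) + b·(-0.2588) = 0.27657.
Apparent dip = arctan|0.27657| = 15.5° (true dip is 44.8°, so apparent ≤ true as expected).

15.5°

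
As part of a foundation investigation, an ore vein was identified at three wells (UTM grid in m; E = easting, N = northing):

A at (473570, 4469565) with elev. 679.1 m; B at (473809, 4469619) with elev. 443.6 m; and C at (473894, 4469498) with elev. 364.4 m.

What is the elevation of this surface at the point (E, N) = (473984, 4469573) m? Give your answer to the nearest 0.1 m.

Let the plane be z = a·E + b·N + c.
B−A: 239a + 54b = −235.5;  C−A: 324a − 67b = −314.7.
Solving gives a = −0.978014862, b = −0.032489779.
Then c = 679.1 − a·473570 − b·4469565 = 609052.78.
At (473984, 4469573): z = −463563.4 − 145215.4 + 609052.78 = 273.9 m.

273.9 m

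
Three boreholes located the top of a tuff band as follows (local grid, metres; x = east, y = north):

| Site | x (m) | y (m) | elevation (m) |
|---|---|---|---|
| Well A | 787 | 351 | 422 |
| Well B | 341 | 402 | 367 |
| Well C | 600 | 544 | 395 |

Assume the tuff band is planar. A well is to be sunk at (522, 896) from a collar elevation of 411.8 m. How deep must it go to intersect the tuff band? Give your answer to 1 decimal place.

Let the plane be z = a·x + b·y + c.
Well B−Well A: −446a + 51b = −55;  Well C−Well A: −187a + 193b = −27.
Solving gives a = 0.12069, b = −0.02296.
Then c = 422 − a·787 − b·351 = 335.07.
At (522, 896): z_contact = 63.00 − 20.57 + 335.07 = 377.51 m.
Depth below ground = 411.8 − 377.51 = 34.3 m.

34.3 m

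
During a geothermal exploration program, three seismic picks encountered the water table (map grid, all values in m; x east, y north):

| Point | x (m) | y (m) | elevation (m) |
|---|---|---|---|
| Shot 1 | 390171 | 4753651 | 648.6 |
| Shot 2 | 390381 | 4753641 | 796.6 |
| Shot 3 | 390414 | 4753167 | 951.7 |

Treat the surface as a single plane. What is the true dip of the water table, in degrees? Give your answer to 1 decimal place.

Two edge vectors: Shot 1→Shot 2 = (210, -10, 148), Shot 1→Shot 3 = (243, -484, 303.1).
Normal n = (Shot 1→Shot 2) × (Shot 1→Shot 3) = (68601, -27687, -99210).
So ∂z/∂x = −n_x/n_z = 0.69147 and ∂z/∂y = −n_y/n_z = −0.27907.
Gradient magnitude |∇z| = √(a² + b²) = √(0.47813 + 0.07788) = 0.74567.
True dip = arctan(0.74567) = 36.7°, dipping toward WNW (azimuth ≈ 292°).

36.7°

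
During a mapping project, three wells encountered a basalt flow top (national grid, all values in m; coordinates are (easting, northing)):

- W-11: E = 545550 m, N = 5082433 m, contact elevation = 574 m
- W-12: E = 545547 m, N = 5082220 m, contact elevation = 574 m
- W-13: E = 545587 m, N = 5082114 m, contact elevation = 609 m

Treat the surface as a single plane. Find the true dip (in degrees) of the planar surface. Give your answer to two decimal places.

Two edge vectors: W-11→W-12 = (-3, -213, 0), W-11→W-13 = (37, -319, 35).
Normal n = (W-11→W-12) × (W-11→W-13) = (-7455, 105, 8838).
So ∂z/∂E = −n_x/n_z = 0.84352 and ∂z/∂N = −n_y/n_z = −0.01188.
Gradient magnitude |∇z| = √(a² + b²) = √(0.71152 + 0.00014) = 0.84360.
True dip = arctan(0.84360) = 40.15°, dipping toward W (azimuth ≈ 271°).

40.15°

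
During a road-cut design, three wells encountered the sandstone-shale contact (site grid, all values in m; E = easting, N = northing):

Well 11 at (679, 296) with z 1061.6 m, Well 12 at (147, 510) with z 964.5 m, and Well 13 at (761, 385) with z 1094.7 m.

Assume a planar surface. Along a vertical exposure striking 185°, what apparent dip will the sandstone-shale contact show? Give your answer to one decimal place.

9.6°

Let the plane be z = a·E + b·N + c.
Well 12−Well 11: −532a + 214b = −97.1;  Well 13−Well 11: 82a + 89b = 33.1.
Solving gives a = 0.24232, b = 0.14865.
Unit vector along 185° is (sin 185°, cos 185°) = (-0.0872, -0.9962).
Slope in that direction = a·(-0.0872) + b·(-0.9962) = −0.16921.
Apparent dip = arctan|0.16921| = 9.6° (true dip is 15.9°, so apparent ≤ true as expected).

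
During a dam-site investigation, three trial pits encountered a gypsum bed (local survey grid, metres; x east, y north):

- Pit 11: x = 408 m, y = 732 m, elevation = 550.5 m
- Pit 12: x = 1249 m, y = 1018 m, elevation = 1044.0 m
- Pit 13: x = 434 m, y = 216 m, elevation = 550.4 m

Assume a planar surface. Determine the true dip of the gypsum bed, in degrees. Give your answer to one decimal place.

30.0°

Let the plane be z = a·x + b·y + c.
Pit 12−Pit 11: 841a + 286b = 493.5;  Pit 13−Pit 11: 26a − 516b = −0.1.
Solving gives a = 0.57685, b = 0.02926.
Gradient magnitude |∇z| = √(a² + b²) = √(0.33276 + 0.00086) = 0.57759.
True dip = arctan(0.57759) = 30.0°, dipping toward W (azimuth ≈ 267°).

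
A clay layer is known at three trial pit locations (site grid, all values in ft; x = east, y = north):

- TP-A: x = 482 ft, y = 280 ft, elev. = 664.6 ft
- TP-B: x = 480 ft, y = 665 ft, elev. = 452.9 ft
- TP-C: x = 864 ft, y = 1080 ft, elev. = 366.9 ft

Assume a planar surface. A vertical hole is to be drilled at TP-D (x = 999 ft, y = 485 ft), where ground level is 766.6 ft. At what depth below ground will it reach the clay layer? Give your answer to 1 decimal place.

Let the plane be z = a·x + b·y + c.
TP-B−TP-A: −2a + 385b = −211.7;  TP-C−TP-A: 382a + 800b = −297.7.
Solving gives a = 0.368235, b = −0.547957.
Then c = 664.6 − a·482 − b·280 = 640.54.
At (999, 485): z_contact = 367.87 − 265.76 + 640.54 = 742.65 ft.
Depth below ground = 766.6 − 742.65 = 24.0 ft.

24.0 ft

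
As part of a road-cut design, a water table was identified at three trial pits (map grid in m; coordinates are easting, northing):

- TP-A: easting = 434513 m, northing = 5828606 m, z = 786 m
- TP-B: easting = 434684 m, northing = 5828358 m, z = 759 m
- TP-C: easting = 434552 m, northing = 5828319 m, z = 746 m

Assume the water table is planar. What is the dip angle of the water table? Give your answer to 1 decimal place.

Two edge vectors: TP-A→TP-B = (171, -248, -27), TP-A→TP-C = (39, -287, -40).
Normal n = (TP-A→TP-B) × (TP-A→TP-C) = (2171, 5787, -39405).
So ∂z/∂easting = −n_x/n_z = 0.05509 and ∂z/∂northing = −n_y/n_z = 0.14686.
Gradient magnitude |∇z| = √(a² + b²) = √(0.00304 + 0.02157) = 0.15685.
True dip = arctan(0.15685) = 8.9°, dipping toward SSW (azimuth ≈ 201°).

8.9°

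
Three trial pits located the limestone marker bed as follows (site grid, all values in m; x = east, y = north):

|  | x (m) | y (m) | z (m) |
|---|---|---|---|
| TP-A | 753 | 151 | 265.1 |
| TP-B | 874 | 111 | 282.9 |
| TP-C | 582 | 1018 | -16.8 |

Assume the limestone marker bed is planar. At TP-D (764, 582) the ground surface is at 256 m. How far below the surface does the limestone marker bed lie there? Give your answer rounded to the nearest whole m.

127 m

Two edge vectors: TP-A→TP-B = (121, -40, 17.8), TP-A→TP-C = (-171, 867, -281.9).
Normal n = (TP-A→TP-B) × (TP-A→TP-C) = (-4156.6, 31066.1, 98067).
So ∂z/∂x = −n_x/n_z = 0.04239 and ∂z/∂y = −n_y/n_z = −0.31678.
Intercept c from TP-A: 265.1 − 31.92 + 47.83 = 281.02.
At (764, 582): z_contact = 32.4 − 184.4 + 281.02 = 129.0 m.
Depth below ground = 256 − 129.0 = 127 m.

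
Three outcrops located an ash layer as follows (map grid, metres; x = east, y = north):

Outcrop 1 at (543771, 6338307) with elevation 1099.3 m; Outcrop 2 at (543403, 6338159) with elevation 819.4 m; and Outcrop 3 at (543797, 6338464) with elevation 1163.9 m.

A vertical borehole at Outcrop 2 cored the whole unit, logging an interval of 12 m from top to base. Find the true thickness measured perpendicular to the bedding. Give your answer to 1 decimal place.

Two edge vectors: Outcrop 1→Outcrop 2 = (-368, -148, -279.9), Outcrop 1→Outcrop 3 = (26, 157, 64.6).
Normal n = (Outcrop 1→Outcrop 2) × (Outcrop 1→Outcrop 3) = (34383.5, 16495.4, -53928).
So ∂z/∂x = −n_x/n_z = 0.63758 and ∂z/∂y = −n_y/n_z = 0.30588.
|∇z| = √(a²+b²) = 0.70716, so dip δ = arctan(0.70716) = 35.27°.
True thickness = vertical thickness × cos δ = 12 × cos 35.27° = 9.8 m.

9.8 m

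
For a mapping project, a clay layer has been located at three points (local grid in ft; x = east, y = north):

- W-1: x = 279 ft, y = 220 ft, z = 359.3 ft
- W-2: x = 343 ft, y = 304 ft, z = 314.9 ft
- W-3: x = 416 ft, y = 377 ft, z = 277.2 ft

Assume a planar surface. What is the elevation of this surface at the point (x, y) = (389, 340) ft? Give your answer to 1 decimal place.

Two edge vectors: W-1→W-2 = (64, 84, -44.4), W-1→W-3 = (137, 157, -82.1).
Normal n = (W-1→W-2) × (W-1→W-3) = (74.4, -828.4, -1460).
So ∂z/∂x = −n_x/n_z = 0.05096 and ∂z/∂y = −n_y/n_z = −0.56740.
Intercept c from W-1: 359.3 − 14.22 + 124.83 = 469.91.
At (389, 340): z = 19.8 − 192.9 + 469.91 = 296.8 ft.

296.8 ft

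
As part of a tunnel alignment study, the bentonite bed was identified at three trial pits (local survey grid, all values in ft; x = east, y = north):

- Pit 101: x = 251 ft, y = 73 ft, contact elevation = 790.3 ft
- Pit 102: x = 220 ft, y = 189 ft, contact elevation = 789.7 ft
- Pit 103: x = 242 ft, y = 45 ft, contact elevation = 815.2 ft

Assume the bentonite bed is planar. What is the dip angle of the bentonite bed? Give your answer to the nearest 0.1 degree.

Two edge vectors: Pit 101→Pit 102 = (-31, 116, -0.6), Pit 101→Pit 103 = (-9, -28, 24.9).
Normal n = (Pit 101→Pit 102) × (Pit 101→Pit 103) = (2871.6, 777.3, 1912).
So ∂z/∂x = −n_x/n_z = −1.50188 and ∂z/∂y = −n_y/n_z = −0.40654.
Gradient magnitude |∇z| = √(a² + b²) = √(2.25565 + 0.16527) = 1.55593.
True dip = arctan(1.55593) = 57.3°, dipping toward ENE (azimuth ≈ 075°).

57.3°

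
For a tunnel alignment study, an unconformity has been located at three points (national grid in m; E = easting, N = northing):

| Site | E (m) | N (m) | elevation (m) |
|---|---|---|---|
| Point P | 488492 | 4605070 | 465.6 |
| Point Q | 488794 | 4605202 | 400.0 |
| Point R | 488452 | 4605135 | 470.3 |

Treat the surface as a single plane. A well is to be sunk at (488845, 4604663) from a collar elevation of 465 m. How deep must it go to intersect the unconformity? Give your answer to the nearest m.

49 m

Two edge vectors: Point P→Point Q = (302, 132, -65.6), Point P→Point R = (-40, 65, 4.7).
Normal n = (Point P→Point Q) × (Point P→Point R) = (4884.4, 1204.6, 24910).
So ∂z/∂E = −n_x/n_z = −0.19608189 and ∂z/∂N = −n_y/n_z = −0.04835809.
Intercept c from Point P: 465.6 + 95784.44 + 222692.39 = 318942.42.
At (488845, 4604663): z_contact = −95853.7 − 222672.7 + 318942.42 = 416.1 m.
Depth below ground = 465 − 416.1 = 49 m.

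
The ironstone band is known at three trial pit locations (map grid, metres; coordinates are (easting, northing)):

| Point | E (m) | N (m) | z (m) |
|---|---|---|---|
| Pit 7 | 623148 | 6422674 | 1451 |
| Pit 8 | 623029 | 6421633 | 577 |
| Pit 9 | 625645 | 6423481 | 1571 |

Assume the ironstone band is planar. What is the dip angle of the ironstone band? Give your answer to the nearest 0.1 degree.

41.9°

Two edge vectors: Pit 7→Pit 8 = (-119, -1041, -874), Pit 7→Pit 9 = (2497, 807, 120).
Normal n = (Pit 7→Pit 8) × (Pit 7→Pit 9) = (580398, -2168098, 2503344).
So ∂z/∂E = −n_x/n_z = −0.23185 and ∂z/∂N = −n_y/n_z = 0.86608.
Gradient magnitude |∇z| = √(a² + b²) = √(0.05375 + 0.75010) = 0.89658.
True dip = arctan(0.89658) = 41.9°, dipping toward SSE (azimuth ≈ 165°).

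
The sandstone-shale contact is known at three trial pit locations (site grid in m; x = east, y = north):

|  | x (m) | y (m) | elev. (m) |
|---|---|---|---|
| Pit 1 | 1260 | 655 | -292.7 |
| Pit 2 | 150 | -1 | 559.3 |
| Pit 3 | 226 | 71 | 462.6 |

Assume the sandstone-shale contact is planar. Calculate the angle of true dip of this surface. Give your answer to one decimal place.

Two edge vectors: Pit 1→Pit 2 = (-1110, -656, 852), Pit 1→Pit 3 = (-1034, -584, 755.3).
Normal n = (Pit 1→Pit 2) × (Pit 1→Pit 3) = (2091.2, -42585, -30064).
So ∂z/∂x = −n_x/n_z = 0.06956 and ∂z/∂y = −n_y/n_z = −1.41648.
Gradient magnitude |∇z| = √(a² + b²) = √(0.00484 + 2.00641) = 1.41819.
True dip = arctan(1.41819) = 54.8°, dipping toward N (azimuth ≈ 357°).

54.8°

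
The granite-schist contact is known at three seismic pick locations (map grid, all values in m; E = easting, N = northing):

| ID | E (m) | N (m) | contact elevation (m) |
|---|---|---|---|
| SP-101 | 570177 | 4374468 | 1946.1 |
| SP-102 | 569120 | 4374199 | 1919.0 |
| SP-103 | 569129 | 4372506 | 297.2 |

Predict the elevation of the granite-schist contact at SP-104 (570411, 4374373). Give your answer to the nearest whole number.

1804 m

Let the plane be z = a·E + b·N + c.
SP-102−SP-101: −1057a − 269b = −27.1;  SP-103−SP-101: −1048a − 1962b = −1648.9.
Solving gives a = −0.21785764, b = 0.95678634.
Then c = 1946.1 − a·570177 − b·4374468 = −4059267.73.
At (570411, 4374373): z = −124268.4 + 4185340.4 − 4059267.73 = 1804.2 m.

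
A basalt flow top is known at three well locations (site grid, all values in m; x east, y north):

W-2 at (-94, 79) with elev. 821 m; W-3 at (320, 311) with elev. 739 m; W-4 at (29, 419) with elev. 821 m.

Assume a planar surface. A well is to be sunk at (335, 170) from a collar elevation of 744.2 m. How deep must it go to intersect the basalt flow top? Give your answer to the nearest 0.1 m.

Two edge vectors: W-2→W-3 = (414, 232, -82), W-2→W-4 = (123, 340, 0).
Normal n = (W-2→W-3) × (W-2→W-4) = (27880, -10086, 112224).
So ∂z/∂x = −n_x/n_z = −0.24843 and ∂z/∂y = −n_y/n_z = 0.08987.
Intercept c from W-2: 821 − 23.35 − 7.10 = 790.55.
At (335, 170): z_contact = −83.22 + 15.28 + 790.55 = 722.60 m.
Depth below ground = 744.2 − 722.60 = 21.6 m.

21.6 m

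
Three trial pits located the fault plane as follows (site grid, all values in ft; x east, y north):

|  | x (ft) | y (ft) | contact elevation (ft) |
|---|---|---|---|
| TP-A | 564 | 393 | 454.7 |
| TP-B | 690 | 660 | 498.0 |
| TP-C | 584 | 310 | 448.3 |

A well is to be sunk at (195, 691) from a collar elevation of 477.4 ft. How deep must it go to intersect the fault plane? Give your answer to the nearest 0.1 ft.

Let the plane be z = a·x + b·y + c.
TP-B−TP-A: 126a + 267b = 43.3;  TP-C−TP-A: 20a − 83b = −6.4.
Solving gives a = 0.11933, b = 0.10586.
Then c = 454.7 − a·564 − b·393 = 345.80.
At (195, 691): z_contact = 23.27 + 73.15 + 345.80 = 442.22 ft.
Depth below ground = 477.4 − 442.22 = 35.2 ft.

35.2 ft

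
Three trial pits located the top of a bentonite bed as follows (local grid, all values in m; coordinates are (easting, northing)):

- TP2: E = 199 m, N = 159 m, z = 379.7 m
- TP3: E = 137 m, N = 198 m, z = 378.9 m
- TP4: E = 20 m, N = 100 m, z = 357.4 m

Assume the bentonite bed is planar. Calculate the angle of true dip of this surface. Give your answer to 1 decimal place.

Two edge vectors: TP2→TP3 = (-62, 39, -0.8), TP2→TP4 = (-179, -59, -22.3).
Normal n = (TP2→TP3) × (TP2→TP4) = (-916.9, -1239.4, 10639).
So ∂z/∂E = −n_x/n_z = 0.08618 and ∂z/∂N = −n_y/n_z = 0.11650.
Gradient magnitude |∇z| = √(a² + b²) = √(0.00743 + 0.01357) = 0.14491.
True dip = arctan(0.14491) = 8.2°, dipping toward SW (azimuth ≈ 216°).

8.2°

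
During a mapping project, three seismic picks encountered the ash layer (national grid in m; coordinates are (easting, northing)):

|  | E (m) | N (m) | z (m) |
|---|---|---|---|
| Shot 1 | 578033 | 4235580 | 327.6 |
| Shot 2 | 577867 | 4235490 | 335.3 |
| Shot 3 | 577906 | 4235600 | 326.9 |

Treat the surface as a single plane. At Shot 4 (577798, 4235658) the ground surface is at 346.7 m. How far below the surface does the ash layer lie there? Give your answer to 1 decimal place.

23.4 m

Let the plane be z = a·E + b·N + c.
Shot 2−Shot 1: −166a − 90b = 7.7;  Shot 3−Shot 1: −127a + 20b = −0.7.
Solving gives a = −0.006169492, b = −0.074176271.
Then c = 327.6 − a·578033 − b·4235580 = 318073.30.
At (577798, 4235658): z_contact = −3564.72 − 314185.32 + 318073.30 = 323.26 m.
Depth below ground = 346.7 − 323.26 = 23.4 m.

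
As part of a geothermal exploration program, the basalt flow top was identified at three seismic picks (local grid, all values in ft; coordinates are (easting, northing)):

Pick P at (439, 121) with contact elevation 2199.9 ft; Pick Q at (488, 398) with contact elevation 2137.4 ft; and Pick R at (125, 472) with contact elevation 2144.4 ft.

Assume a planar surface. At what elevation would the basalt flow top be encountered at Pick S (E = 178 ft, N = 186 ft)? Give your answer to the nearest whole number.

2202 ft

Two edge vectors: Pick P→Pick Q = (49, 277, -62.5), Pick P→Pick R = (-314, 351, -55.5).
Normal n = (Pick P→Pick Q) × (Pick P→Pick R) = (6564, 22344.5, 104177).
So ∂z/∂E = −n_x/n_z = −0.06301 and ∂z/∂N = −n_y/n_z = −0.21449.
Intercept c from Pick P: 2199.9 + 27.66 + 25.95 = 2253.51.
At (178, 186): z = −11.2 − 39.9 + 2253.51 = 2202.4 ft.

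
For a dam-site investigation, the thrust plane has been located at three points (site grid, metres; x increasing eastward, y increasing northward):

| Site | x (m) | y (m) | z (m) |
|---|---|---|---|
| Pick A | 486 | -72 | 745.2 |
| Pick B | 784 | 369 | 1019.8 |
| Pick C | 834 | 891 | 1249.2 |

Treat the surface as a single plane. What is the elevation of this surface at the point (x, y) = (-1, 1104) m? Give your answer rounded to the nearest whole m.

Two edge vectors: Pick A→Pick B = (298, 441, 274.6), Pick A→Pick C = (348, 963, 504).
Normal n = (Pick A→Pick B) × (Pick A→Pick C) = (-42175.8, -54631.2, 133506).
So ∂z/∂x = −n_x/n_z = 0.31591 and ∂z/∂y = −n_y/n_z = 0.40920.
Intercept c from Pick A: 745.2 − 153.53 + 29.46 = 621.13.
At (-1, 1104): z = −0.3 + 451.8 + 621.13 = 1072.6 m.

1073 m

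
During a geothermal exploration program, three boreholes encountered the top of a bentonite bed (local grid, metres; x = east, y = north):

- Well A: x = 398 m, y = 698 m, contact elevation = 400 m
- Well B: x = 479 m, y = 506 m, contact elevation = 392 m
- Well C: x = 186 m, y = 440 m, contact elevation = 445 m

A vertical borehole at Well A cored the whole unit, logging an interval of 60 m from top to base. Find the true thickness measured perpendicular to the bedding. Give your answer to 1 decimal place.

Let the plane be z = a·x + b·y + c.
Well B−Well A: 81a − 192b = −8;  Well C−Well A: −212a − 258b = 45.
Solving gives a = −0.17376, b = −0.03164.
|∇z| = √(a²+b²) = 0.17662, so dip δ = arctan(0.17662) = 10.02°.
True thickness = vertical thickness × cos δ = 60 × cos 10.02° = 59.1 m.

59.1 m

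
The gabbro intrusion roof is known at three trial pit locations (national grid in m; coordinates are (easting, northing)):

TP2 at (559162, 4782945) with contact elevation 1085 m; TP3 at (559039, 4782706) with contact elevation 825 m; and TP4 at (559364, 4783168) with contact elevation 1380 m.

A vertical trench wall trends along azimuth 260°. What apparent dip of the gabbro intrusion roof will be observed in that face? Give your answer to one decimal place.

Two edge vectors: TP2→TP3 = (-123, -239, -260), TP2→TP4 = (202, 223, 295).
Normal n = (TP2→TP3) × (TP2→TP4) = (-12525, -16235, 20849).
So ∂z/∂E = −n_x/n_z = 0.60075 and ∂z/∂N = −n_y/n_z = 0.77869.
Unit vector along 260° is (sin 260°, cos 260°) = (-0.9848, -0.1736).
Slope in that direction = a·(-0.9848) + b·(-0.1736) = −0.72684.
Apparent dip = arctan|0.72684| = 36.0° (true dip is 44.5°, so apparent ≤ true as expected).

36.0°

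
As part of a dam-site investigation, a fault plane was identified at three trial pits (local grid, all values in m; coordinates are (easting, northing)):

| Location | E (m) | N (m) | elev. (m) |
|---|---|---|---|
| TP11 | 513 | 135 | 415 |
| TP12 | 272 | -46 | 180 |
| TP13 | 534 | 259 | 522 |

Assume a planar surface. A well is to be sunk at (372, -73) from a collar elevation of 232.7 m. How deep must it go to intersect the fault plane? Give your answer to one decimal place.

Let the plane be z = a·E + b·N + c.
TP12−TP11: −241a − 181b = −235;  TP13−TP11: 21a + 124b = 107.
Solving gives a = 0.37469, b = 0.79945.
Then c = 415 − a·513 − b·135 = 114.86.
At (372, -73): z_contact = 139.38 − 58.36 + 114.86 = 195.88 m.
Depth below ground = 232.7 − 195.88 = 36.8 m.

36.8 m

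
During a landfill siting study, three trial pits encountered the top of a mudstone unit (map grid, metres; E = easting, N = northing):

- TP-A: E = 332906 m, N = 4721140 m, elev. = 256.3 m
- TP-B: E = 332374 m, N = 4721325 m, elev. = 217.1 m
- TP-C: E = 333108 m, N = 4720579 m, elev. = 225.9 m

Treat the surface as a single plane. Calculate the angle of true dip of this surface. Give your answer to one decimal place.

Two edge vectors: TP-A→TP-B = (-532, 185, -39.2), TP-A→TP-C = (202, -561, -30.4).
Normal n = (TP-A→TP-B) × (TP-A→TP-C) = (-27615.2, -24091.2, 261082).
So ∂z/∂E = −n_x/n_z = 0.10577 and ∂z/∂N = −n_y/n_z = 0.09227.
Gradient magnitude |∇z| = √(a² + b²) = √(0.01119 + 0.00851) = 0.14036.
True dip = arctan(0.14036) = 8.0°, dipping toward SW (azimuth ≈ 229°).

8.0°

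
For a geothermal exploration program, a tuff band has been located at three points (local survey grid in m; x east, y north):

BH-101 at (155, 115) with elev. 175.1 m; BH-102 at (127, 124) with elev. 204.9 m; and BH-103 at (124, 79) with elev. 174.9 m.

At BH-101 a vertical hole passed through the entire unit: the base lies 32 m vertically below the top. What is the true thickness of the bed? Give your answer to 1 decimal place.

Let the plane be z = a·x + b·y + c.
BH-102−BH-101: −28a + 9b = 29.8;  BH-103−BH-101: −31a − 36b = −0.2.
Solving gives a = −0.83217, b = 0.72214.
|∇z| = √(a²+b²) = 1.10181, so dip δ = arctan(1.10181) = 47.77°.
True thickness = vertical thickness × cos δ = 32 × cos 47.77° = 21.5 m.

21.5 m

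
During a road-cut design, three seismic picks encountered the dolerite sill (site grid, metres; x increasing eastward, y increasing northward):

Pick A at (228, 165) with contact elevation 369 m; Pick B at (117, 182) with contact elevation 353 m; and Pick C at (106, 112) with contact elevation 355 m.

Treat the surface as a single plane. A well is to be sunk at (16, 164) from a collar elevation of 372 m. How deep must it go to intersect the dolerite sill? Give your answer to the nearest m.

32 m

Two edge vectors: Pick A→Pick B = (-111, 17, -16), Pick A→Pick C = (-122, -53, -14).
Normal n = (Pick A→Pick B) × (Pick A→Pick C) = (-1086, 398, 7957).
So ∂z/∂x = −n_x/n_z = 0.13648 and ∂z/∂y = −n_y/n_z = −0.05002.
Intercept c from Pick A: 369 − 31.12 + 8.25 = 346.13.
At (16, 164): z_contact = 2.2 − 8.2 + 346.13 = 340.1 m.
Depth below ground = 372 − 340.1 = 32 m.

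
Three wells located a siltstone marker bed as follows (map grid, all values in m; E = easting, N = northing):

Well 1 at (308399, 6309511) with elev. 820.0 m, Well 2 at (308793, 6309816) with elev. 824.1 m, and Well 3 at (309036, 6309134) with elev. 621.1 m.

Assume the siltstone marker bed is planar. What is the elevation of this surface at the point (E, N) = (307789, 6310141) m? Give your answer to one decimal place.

Two edge vectors: Well 1→Well 2 = (394, 305, 4.1), Well 1→Well 3 = (637, -377, -198.9).
Normal n = (Well 1→Well 2) × (Well 1→Well 3) = (-59118.8, 80978.3, -342823).
So ∂z/∂E = −n_x/n_z = −0.172447006 and ∂z/∂N = −n_y/n_z = 0.236210231.
Intercept c from Well 1: 820 + 53182.48 − 1490371.05 = −1436368.57.
At (307789, 6310141): z = −53077.3 + 1490519.9 − 1436368.57 = 1074.0 m.

1074.0 m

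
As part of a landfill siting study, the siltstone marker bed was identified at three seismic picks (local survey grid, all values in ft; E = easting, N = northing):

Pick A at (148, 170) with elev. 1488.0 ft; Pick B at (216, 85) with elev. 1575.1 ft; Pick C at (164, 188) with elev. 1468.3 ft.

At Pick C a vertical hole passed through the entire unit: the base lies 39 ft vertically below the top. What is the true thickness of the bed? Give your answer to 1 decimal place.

Two edge vectors: Pick A→Pick B = (68, -85, 87.1), Pick A→Pick C = (16, 18, -19.7).
Normal n = (Pick A→Pick B) × (Pick A→Pick C) = (106.7, 2733.2, 2584).
So ∂z/∂E = −n_x/n_z = −0.04129 and ∂z/∂N = −n_y/n_z = −1.05774.
|∇z| = √(a²+b²) = 1.05855, so dip δ = arctan(1.05855) = 46.63°.
True thickness = vertical thickness × cos δ = 39 × cos 46.63° = 26.8 ft.

26.8 ft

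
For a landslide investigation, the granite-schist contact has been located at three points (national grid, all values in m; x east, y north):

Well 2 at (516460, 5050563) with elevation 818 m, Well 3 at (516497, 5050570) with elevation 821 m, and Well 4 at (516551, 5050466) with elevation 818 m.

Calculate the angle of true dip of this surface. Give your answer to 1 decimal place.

5.4°

Let the plane be z = a·x + b·y + c.
Well 3−Well 2: 37a + 7b = 3;  Well 4−Well 2: 91a − 97b = 0.
Solving gives a = 0.06886, b = 0.06460.
Gradient magnitude |∇z| = √(a² + b²) = √(0.00474 + 0.00417) = 0.09442.
True dip = arctan(0.09442) = 5.4°, dipping toward SW (azimuth ≈ 227°).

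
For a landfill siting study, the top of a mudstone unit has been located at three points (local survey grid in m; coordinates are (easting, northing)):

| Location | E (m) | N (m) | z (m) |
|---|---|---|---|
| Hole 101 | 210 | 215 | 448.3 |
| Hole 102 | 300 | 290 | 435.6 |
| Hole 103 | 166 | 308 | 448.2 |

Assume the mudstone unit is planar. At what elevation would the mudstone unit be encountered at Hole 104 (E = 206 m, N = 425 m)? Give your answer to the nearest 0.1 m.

438.5 m

Let the plane be z = a·E + b·N + c.
Hole 102−Hole 101: 90a + 75b = −12.7;  Hole 103−Hole 101: −44a + 93b = −0.1.
Solving gives a = −0.10057, b = −0.04865.
Then c = 448.3 − a·210 − b·215 = 479.88.
At (206, 425): z = −20.7 − 20.7 + 479.88 = 438.5 m.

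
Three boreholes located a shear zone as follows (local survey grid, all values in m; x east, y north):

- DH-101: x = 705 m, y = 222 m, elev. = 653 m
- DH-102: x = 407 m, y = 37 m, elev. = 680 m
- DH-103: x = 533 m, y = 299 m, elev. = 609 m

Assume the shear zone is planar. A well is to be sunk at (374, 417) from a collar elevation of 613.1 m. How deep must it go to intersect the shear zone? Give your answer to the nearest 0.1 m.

60.0 m

Two edge vectors: DH-101→DH-102 = (-298, -185, 27), DH-101→DH-103 = (-172, 77, -44).
Normal n = (DH-101→DH-102) × (DH-101→DH-103) = (6061, -17756, -54766).
So ∂z/∂x = −n_x/n_z = 0.11067 and ∂z/∂y = −n_y/n_z = −0.32422.
Intercept c from DH-101: 653 − 78.02 + 71.98 = 646.95.
At (374, 417): z_contact = 41.39 − 135.20 + 646.95 = 553.15 m.
Depth below ground = 613.1 − 553.15 = 60.0 m.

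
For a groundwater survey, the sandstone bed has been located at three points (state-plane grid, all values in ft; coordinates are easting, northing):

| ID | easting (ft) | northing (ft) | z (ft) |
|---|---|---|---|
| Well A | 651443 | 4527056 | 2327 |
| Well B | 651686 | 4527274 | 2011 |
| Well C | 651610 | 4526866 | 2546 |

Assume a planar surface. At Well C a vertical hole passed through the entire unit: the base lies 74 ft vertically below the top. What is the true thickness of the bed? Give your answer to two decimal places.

Let the plane be z = a·easting + b·northing + c.
Well B−Well A: 243a + 218b = −316;  Well C−Well A: 167a − 190b = 219.
Solving gives a = −0.14893, b = −1.28353.
|∇z| = √(a²+b²) = 1.29214, so dip δ = arctan(1.29214) = 52.26°.
True thickness = vertical thickness × cos δ = 74 × cos 52.26° = 45.29 ft.

45.29 ft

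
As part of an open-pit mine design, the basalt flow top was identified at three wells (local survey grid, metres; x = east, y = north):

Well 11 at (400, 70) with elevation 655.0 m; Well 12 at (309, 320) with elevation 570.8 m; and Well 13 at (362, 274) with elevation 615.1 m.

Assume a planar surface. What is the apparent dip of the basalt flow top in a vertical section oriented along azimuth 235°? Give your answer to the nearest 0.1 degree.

Two edge vectors: Well 11→Well 12 = (-91, 250, -84.2), Well 11→Well 13 = (-38, 204, -39.9).
Normal n = (Well 11→Well 12) × (Well 11→Well 13) = (7201.8, -431.3, -9064).
So ∂z/∂x = −n_x/n_z = 0.79455 and ∂z/∂y = −n_y/n_z = −0.04758.
Unit vector along 235° is (sin 235°, cos 235°) = (-0.8192, -0.5736).
Slope in that direction = a·(-0.8192) + b·(-0.5736) = −0.62356.
Apparent dip = arctan|0.62356| = 31.9° (true dip is 38.5°, so apparent ≤ true as expected).

31.9°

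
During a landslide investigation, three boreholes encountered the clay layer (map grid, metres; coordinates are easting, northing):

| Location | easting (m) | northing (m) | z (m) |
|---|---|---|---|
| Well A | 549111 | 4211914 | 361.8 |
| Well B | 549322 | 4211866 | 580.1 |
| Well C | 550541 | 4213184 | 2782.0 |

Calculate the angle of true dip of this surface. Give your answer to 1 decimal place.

52.6°

Two edge vectors: Well A→Well B = (211, -48, 218.3), Well A→Well C = (1430, 1270, 2420.2).
Normal n = (Well A→Well B) × (Well A→Well C) = (-393410.6, -198493.2, 336610).
So ∂z/∂easting = −n_x/n_z = 1.16874 and ∂z/∂northing = −n_y/n_z = 0.58968.
Gradient magnitude |∇z| = √(a² + b²) = √(1.36596 + 0.34773) = 1.30908.
True dip = arctan(1.30908) = 52.6°, dipping toward WSW (azimuth ≈ 243°).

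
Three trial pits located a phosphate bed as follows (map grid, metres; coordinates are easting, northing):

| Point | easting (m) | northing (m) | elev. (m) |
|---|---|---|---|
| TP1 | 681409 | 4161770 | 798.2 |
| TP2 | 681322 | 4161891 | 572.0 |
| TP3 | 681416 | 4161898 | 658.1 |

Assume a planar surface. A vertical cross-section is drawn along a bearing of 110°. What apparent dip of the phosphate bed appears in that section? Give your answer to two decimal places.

Let the plane be z = a·easting + b·northing + c.
TP2−TP1: −87a + 121b = −226.2;  TP3−TP1: 7a + 128b = −140.1.
Solving gives a = 1.00154, b = −1.14930.
Unit vector along 110° is (sin 110°, cos 110°) = (0.9397, -0.3420).
Slope in that direction = a·(0.9397) + b·(-0.3420) = 1.33423.
Apparent dip = arctan|1.33423| = 53.15° (true dip is 56.7°, so apparent ≤ true as expected).

53.15°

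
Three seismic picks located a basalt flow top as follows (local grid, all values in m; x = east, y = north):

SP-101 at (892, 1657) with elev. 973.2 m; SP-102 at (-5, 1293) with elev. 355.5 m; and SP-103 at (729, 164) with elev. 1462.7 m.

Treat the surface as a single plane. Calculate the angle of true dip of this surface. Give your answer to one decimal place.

Let the plane be z = a·x + b·y + c.
SP-102−SP-101: −897a − 364b = −617.7;  SP-103−SP-101: −163a − 1493b = 489.5.
Solving gives a = 0.85977, b = −0.42173.
Gradient magnitude |∇z| = √(a² + b²) = √(0.73920 + 0.17786) = 0.95763.
True dip = arctan(0.95763) = 43.8°, dipping toward WNW (azimuth ≈ 296°).

43.8°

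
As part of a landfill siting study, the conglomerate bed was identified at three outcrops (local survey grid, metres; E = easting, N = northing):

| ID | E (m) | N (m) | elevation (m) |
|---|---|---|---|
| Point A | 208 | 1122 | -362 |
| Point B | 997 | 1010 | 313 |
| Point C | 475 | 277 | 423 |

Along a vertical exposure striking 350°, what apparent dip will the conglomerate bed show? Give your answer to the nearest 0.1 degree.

Two edge vectors: Point A→Point B = (789, -112, 675), Point A→Point C = (267, -845, 785).
Normal n = (Point A→Point B) × (Point A→Point C) = (482455, -439140, -636801).
So ∂z/∂E = −n_x/n_z = 0.75762 and ∂z/∂N = −n_y/n_z = −0.68960.
Unit vector along 350° is (sin 350°, cos 350°) = (-0.1736, 0.9848).
Slope in that direction = a·(-0.1736) + b·(0.9848) = −0.81069.
Apparent dip = arctan|0.81069| = 39.0° (true dip is 45.7°, so apparent ≤ true as expected).

39.0°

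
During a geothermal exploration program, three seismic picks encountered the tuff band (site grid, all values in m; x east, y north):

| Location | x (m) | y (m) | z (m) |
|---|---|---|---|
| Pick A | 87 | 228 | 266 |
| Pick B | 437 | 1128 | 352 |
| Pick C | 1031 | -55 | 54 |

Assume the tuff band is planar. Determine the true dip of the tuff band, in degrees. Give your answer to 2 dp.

Two edge vectors: Pick A→Pick B = (350, 900, 86), Pick A→Pick C = (944, -283, -212).
Normal n = (Pick A→Pick B) × (Pick A→Pick C) = (-166462, 155384, -948650).
So ∂z/∂x = −n_x/n_z = −0.17547 and ∂z/∂y = −n_y/n_z = 0.16379.
Gradient magnitude |∇z| = √(a² + b²) = √(0.03079 + 0.02683) = 0.24004.
True dip = arctan(0.24004) = 13.50°, dipping toward SE (azimuth ≈ 133°).

13.50°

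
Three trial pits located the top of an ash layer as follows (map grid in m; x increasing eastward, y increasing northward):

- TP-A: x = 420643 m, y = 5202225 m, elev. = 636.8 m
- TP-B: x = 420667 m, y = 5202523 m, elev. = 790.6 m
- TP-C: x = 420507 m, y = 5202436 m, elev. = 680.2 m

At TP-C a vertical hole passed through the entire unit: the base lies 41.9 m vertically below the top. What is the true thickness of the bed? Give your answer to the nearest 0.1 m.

Two edge vectors: TP-A→TP-B = (24, 298, 153.8), TP-A→TP-C = (-136, 211, 43.4).
Normal n = (TP-A→TP-B) × (TP-A→TP-C) = (-19518.6, -21958.4, 45592).
So ∂z/∂x = −n_x/n_z = 0.42811 and ∂z/∂y = −n_y/n_z = 0.48163.
|∇z| = √(a²+b²) = 0.64440, so dip δ = arctan(0.64440) = 32.80°.
True thickness = vertical thickness × cos δ = 41.9 × cos 32.80° = 35.2 m.

35.2 m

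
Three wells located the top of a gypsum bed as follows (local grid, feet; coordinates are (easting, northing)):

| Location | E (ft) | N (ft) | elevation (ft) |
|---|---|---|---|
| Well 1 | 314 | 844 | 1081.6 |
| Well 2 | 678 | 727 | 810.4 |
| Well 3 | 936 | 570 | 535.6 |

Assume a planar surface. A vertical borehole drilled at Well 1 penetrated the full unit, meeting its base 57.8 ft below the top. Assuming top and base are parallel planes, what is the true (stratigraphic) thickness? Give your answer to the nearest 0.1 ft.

37.4 ft

Let the plane be z = a·E + b·N + c.
Well 2−Well 1: 364a − 117b = −271.2;  Well 3−Well 1: 622a − 274b = −546.
Solving gives a = −0.38672, b = 1.11481.
|∇z| = √(a²+b²) = 1.17998, so dip δ = arctan(1.17998) = 49.72°.
True thickness = vertical thickness × cos δ = 57.8 × cos 49.72° = 37.4 ft.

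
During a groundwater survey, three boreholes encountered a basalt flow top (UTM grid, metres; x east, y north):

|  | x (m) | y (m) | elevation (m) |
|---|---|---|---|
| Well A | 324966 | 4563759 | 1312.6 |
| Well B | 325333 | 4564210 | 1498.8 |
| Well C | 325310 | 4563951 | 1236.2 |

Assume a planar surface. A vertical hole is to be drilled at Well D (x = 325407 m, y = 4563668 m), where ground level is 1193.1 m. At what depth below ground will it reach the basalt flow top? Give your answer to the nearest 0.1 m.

345.1 m

Let the plane be z = a·x + b·y + c.
Well B−Well A: 367a + 451b = 186.2;  Well C−Well A: 344a + 192b = −76.4.
Solving gives a = −0.829083609, b = 1.087524799.
Then c = 1312.6 − a·324966 − b·4563759 = −4692464.51.
At (325407, 4563668): z_contact = −269789.61 + 4963102.13 − 4692464.51 = 848.01 m.
Depth below ground = 1193.1 − 848.01 = 345.1 m.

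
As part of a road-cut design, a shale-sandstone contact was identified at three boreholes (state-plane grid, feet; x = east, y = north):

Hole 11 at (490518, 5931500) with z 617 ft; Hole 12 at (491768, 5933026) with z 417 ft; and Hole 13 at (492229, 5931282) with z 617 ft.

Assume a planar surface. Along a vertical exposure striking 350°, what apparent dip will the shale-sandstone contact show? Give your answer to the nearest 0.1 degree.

Let the plane be z = a·x + b·y + c.
Hole 12−Hole 11: 1250a + 1526b = −200;  Hole 13−Hole 11: 1711a − 218b = 0.
Solving gives a = −0.01512, b = −0.11868.
Unit vector along 350° is (sin 350°, cos 350°) = (-0.1736, 0.9848).
Slope in that direction = a·(-0.1736) + b·(0.9848) = −0.11425.
Apparent dip = arctan|0.11425| = 6.5° (true dip is 6.8°, so apparent ≤ true as expected).

6.5°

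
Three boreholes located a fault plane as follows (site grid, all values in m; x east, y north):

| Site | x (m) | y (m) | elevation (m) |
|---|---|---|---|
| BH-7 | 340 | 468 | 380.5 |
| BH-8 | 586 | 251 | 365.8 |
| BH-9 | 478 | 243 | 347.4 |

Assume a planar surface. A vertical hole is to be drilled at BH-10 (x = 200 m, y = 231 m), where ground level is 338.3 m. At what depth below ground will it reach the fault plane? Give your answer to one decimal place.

36.2 m

Two edge vectors: BH-7→BH-8 = (246, -217, -14.7), BH-7→BH-9 = (138, -225, -33.1).
Normal n = (BH-7→BH-8) × (BH-7→BH-9) = (3875.2, 6114, -25404).
So ∂z/∂x = −n_x/n_z = 0.15254 and ∂z/∂y = −n_y/n_z = 0.24067.
Intercept c from BH-7: 380.5 − 51.86 − 112.63 = 216.00.
At (200, 231): z_contact = 30.51 + 55.59 + 216.00 = 302.11 m.
Depth below ground = 338.3 − 302.11 = 36.2 m.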